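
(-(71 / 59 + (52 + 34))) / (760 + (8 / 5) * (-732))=25725 / 121304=0.21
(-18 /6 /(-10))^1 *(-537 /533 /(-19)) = 1611 /101270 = 0.02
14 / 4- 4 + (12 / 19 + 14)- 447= -16449 / 38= -432.87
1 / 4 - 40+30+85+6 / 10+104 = 3597 / 20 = 179.85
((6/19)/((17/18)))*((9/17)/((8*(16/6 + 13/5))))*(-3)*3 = -32805/867578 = -0.04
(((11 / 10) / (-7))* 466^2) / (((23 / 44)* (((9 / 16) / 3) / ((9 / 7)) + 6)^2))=-121079236608 / 70055125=-1728.34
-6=-6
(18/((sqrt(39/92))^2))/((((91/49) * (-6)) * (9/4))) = -2576/1521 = -1.69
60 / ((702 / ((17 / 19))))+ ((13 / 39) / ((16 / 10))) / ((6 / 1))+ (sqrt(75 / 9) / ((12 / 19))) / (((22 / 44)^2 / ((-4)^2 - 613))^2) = 3955 / 35568+ 15048380 * sqrt(3) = 26064558.84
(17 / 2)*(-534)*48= -217872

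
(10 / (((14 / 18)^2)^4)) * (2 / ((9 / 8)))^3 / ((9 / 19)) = 5106032640 / 5764801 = 885.73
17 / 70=0.24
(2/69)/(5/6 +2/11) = 44/1541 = 0.03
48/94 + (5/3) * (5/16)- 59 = -130777/2256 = -57.97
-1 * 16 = -16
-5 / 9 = -0.56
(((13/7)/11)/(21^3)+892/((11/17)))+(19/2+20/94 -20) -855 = 34404273565/67031118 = 513.26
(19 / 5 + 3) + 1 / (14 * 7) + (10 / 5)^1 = 8.81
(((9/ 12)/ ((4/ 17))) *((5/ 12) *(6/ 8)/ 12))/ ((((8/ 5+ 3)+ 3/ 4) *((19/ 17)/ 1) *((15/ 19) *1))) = 1445/ 82176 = 0.02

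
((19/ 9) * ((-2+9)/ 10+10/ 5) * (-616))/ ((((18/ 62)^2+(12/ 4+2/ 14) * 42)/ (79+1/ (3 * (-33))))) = -799598128/ 380799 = -2099.79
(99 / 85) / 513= 11 / 4845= 0.00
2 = 2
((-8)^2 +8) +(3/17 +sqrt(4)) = 1261/17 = 74.18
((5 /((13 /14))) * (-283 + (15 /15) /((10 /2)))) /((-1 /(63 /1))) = 1247148 /13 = 95934.46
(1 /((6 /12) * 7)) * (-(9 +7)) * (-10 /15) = 64 /21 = 3.05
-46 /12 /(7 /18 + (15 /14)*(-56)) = 69 /1073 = 0.06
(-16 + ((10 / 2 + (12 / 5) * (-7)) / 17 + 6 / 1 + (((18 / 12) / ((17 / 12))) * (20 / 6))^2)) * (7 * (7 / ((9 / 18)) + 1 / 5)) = 1265859 / 7225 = 175.21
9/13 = 0.69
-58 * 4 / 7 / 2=-116 / 7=-16.57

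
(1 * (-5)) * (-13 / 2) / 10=13 / 4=3.25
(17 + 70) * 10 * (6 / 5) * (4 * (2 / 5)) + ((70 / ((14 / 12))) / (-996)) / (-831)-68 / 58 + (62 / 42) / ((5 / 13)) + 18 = 1691.07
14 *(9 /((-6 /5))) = -105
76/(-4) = -19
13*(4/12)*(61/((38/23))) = 18239/114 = 159.99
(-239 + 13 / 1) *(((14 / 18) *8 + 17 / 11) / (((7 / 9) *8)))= -86897 / 308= -282.13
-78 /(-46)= 39 /23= 1.70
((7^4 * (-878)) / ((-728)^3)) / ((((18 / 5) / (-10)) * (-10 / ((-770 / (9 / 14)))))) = -1.82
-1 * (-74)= 74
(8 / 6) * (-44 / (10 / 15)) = -88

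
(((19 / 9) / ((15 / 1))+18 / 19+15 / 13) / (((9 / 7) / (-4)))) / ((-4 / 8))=4186448 / 300105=13.95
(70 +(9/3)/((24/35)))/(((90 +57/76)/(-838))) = -686.79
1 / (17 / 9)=9 / 17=0.53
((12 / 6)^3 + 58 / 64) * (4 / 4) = 285 / 32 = 8.91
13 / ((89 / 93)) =1209 / 89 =13.58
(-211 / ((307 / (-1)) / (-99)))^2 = 436350321 / 94249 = 4629.76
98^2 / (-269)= -9604 / 269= -35.70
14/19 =0.74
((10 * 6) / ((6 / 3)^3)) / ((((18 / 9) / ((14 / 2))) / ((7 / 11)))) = 735 / 44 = 16.70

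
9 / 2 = 4.50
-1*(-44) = 44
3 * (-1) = -3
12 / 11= 1.09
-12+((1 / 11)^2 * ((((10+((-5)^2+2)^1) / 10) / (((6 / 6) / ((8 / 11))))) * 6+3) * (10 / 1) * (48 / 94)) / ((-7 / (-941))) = 42307116 / 437899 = 96.61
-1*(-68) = 68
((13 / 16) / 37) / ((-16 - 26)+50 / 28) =-91 / 166648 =-0.00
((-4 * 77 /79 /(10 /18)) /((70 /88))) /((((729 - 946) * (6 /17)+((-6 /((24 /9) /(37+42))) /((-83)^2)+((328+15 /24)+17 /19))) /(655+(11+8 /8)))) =-206881849646208 /8891487266275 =-23.27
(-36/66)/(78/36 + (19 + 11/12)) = -72/2915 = -0.02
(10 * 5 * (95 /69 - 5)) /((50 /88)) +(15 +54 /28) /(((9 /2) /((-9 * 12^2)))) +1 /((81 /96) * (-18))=-203217968 /39123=-5194.33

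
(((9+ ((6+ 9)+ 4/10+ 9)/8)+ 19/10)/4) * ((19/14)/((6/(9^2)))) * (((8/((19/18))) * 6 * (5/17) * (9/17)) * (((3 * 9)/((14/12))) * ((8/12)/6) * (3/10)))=49424013/141610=349.01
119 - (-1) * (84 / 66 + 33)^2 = 156528 / 121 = 1293.62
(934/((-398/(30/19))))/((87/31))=-144770/109649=-1.32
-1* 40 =-40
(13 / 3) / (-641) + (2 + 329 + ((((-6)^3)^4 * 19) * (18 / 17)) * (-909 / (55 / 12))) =-15615846241745933108 / 1798005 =-8685096115831.68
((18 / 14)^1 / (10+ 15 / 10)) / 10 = 9 / 805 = 0.01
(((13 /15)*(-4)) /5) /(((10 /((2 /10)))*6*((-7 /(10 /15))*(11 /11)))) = 26 /118125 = 0.00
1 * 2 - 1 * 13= -11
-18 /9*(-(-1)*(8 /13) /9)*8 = -128 /117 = -1.09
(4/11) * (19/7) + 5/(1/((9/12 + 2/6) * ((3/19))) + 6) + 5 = 141/22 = 6.41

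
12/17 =0.71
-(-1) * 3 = 3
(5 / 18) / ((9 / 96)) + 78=2186 / 27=80.96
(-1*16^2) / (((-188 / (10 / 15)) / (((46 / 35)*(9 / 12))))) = 1472 / 1645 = 0.89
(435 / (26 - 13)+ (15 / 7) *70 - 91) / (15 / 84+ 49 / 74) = 1245272 / 11323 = 109.98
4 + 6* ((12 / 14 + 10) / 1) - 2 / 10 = 68.94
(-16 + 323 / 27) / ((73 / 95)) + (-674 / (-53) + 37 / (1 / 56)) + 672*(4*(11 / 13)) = 5912712659 / 1358019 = 4353.92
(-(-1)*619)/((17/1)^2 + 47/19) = 11761/5538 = 2.12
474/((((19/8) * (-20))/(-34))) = 32232/95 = 339.28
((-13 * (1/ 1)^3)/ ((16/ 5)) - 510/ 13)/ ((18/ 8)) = -9005/ 468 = -19.24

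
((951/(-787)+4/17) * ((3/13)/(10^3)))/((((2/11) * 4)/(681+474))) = -99243837/278283200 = -0.36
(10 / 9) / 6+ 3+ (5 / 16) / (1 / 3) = 1781 / 432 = 4.12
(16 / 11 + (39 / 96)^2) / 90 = 2027 / 112640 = 0.02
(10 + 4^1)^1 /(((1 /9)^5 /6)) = 4960116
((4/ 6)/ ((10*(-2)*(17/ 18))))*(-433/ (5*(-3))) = -433/ 425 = -1.02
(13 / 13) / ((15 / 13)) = 13 / 15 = 0.87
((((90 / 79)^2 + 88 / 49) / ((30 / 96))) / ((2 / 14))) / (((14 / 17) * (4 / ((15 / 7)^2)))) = 1447545240 / 14984641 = 96.60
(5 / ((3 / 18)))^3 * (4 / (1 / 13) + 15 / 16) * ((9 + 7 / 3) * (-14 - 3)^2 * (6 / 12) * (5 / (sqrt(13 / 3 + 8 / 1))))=23407374375 * sqrt(111) / 74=3332594482.14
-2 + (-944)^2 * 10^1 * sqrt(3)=-2 + 8911360 * sqrt(3)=15434926.28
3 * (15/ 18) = 5/ 2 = 2.50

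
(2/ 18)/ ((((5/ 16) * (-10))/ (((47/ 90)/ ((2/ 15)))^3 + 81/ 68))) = -1799983/ 826200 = -2.18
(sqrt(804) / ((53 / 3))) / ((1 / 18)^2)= 1944 * sqrt(201) / 53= 520.02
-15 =-15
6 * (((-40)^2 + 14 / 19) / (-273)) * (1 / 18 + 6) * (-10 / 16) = 2762605 / 20748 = 133.15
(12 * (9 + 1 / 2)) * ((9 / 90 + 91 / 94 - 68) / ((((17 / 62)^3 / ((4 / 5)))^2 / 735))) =-239548479270101342208 / 28361643575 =-8446212880.32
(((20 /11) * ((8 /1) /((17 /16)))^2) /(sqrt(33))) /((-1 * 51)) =-327680 * sqrt(33) /5350257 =-0.35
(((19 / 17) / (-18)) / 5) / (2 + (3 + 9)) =-19 / 21420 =-0.00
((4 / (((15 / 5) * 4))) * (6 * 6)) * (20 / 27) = 80 / 9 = 8.89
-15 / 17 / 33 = -0.03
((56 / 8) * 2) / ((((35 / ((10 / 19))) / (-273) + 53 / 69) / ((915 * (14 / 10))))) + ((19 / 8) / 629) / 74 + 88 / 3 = 35972087888965 / 1051194864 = 34220.19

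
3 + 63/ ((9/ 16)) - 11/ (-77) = 806/ 7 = 115.14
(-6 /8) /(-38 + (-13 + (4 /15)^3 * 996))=3375 /144508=0.02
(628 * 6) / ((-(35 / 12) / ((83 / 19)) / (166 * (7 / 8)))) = -77873256 / 95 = -819718.48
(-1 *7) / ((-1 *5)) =7 / 5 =1.40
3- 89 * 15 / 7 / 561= 2.66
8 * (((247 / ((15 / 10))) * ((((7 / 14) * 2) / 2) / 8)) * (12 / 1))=988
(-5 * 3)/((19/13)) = -195/19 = -10.26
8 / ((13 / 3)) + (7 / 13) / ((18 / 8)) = 244 / 117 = 2.09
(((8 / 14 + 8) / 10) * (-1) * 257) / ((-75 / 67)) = 34438 / 175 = 196.79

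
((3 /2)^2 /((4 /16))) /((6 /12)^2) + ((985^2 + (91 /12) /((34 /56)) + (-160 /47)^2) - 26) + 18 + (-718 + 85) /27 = 970253.63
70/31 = 2.26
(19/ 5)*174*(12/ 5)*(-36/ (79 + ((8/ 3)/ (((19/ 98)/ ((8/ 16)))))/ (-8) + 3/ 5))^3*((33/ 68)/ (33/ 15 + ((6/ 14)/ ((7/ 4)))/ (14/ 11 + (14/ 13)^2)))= -41885640187427433600/ 1309351930660826939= -31.99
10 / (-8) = -5 / 4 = -1.25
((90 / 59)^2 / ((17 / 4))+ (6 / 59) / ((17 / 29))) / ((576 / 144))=21333 / 118354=0.18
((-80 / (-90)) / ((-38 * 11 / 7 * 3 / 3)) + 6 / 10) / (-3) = -5503 / 28215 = -0.20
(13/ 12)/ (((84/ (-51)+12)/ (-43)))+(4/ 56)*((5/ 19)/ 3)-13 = -1637929/ 93632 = -17.49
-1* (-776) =776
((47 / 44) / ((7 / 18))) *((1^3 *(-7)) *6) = -1269 / 11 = -115.36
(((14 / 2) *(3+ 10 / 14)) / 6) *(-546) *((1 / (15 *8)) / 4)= -1183 / 240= -4.93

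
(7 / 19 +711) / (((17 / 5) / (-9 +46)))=2500460 / 323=7741.36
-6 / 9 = -0.67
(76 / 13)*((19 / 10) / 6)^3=130321 / 702000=0.19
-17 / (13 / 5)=-85 / 13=-6.54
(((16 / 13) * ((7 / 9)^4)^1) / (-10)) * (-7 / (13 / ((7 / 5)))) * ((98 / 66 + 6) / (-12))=-4470662 / 211100175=-0.02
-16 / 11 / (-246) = 8 / 1353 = 0.01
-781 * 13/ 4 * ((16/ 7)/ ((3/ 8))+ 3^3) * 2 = -7056335/ 42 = -168007.98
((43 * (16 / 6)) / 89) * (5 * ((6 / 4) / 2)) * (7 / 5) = 602 / 89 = 6.76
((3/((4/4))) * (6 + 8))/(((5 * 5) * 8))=21/100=0.21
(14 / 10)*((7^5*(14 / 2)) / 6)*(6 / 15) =823543 / 75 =10980.57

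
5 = 5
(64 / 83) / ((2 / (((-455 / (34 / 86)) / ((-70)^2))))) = -4472 / 49385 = -0.09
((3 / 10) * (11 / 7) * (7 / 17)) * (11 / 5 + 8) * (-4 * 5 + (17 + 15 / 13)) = -1188 / 325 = -3.66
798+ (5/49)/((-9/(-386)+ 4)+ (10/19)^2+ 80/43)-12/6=1439850879186/1808820251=796.02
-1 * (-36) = 36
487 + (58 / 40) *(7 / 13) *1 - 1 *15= 122923 / 260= 472.78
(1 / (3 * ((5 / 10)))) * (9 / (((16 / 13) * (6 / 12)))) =39 / 4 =9.75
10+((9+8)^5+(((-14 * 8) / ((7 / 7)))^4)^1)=158771803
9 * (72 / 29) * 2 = 1296 / 29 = 44.69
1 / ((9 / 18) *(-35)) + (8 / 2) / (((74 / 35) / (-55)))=-134824 / 1295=-104.11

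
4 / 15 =0.27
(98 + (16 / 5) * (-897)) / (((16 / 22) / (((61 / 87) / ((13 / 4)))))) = -160369 / 195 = -822.41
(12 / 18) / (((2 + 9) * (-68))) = -1 / 1122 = -0.00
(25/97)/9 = 25/873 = 0.03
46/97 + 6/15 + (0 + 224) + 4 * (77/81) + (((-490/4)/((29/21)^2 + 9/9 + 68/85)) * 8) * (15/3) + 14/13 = -2279402538236/2087251335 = -1092.06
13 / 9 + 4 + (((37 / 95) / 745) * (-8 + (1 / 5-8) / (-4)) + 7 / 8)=160932539 / 25479000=6.32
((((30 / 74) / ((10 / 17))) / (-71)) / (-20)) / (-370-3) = -51 / 39194840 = -0.00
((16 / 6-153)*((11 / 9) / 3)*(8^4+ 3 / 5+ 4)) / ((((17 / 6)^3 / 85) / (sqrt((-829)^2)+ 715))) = -1256388410816 / 867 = -1449121581.10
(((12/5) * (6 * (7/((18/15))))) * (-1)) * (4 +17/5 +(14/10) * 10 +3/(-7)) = -8808/5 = -1761.60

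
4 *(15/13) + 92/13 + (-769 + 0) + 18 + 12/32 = -76849/104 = -738.93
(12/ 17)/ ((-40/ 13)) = -39/ 170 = -0.23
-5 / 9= -0.56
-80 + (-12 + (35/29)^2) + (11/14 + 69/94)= -24631863/276689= -89.02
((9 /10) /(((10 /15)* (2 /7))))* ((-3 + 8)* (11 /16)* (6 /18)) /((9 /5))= 385 /128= 3.01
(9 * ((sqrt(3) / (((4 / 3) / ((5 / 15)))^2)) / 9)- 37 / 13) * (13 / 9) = -37 / 9 + 13 * sqrt(3) / 144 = -3.95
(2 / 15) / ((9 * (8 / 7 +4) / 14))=0.04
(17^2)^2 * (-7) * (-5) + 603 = 2923838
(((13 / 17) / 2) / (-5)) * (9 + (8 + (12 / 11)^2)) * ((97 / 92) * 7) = -19428227 / 1892440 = -10.27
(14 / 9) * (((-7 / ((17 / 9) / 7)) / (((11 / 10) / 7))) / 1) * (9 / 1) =-432180 / 187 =-2311.12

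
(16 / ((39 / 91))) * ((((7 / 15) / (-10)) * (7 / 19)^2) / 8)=-2401 / 81225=-0.03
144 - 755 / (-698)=101267 / 698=145.08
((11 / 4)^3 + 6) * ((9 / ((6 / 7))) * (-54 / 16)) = -972405 / 1024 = -949.61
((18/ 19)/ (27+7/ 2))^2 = 1296/ 1343281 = 0.00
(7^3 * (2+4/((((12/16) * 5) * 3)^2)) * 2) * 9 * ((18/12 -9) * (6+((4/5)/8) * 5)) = -9172163/15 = -611477.53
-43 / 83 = -0.52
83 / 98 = 0.85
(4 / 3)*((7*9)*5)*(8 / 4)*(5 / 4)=1050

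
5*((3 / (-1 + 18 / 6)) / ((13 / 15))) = 225 / 26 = 8.65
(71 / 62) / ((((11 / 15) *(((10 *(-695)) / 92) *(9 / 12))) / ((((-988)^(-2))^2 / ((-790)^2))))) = -0.00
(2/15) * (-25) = -10/3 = -3.33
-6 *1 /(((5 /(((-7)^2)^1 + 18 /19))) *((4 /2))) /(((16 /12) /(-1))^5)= 691821 /97280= 7.11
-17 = -17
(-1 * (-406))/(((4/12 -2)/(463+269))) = -891576/5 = -178315.20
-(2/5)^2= -4/25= -0.16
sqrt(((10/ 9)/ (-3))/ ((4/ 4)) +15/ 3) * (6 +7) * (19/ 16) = 1235 * sqrt(15)/ 144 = 33.22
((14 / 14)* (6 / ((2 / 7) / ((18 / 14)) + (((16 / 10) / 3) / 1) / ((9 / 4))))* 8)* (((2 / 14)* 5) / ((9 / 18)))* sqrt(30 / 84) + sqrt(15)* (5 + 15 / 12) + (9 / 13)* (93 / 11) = 837 / 143 + 25* sqrt(15) / 4 + 16200* sqrt(70) / 1519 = 119.29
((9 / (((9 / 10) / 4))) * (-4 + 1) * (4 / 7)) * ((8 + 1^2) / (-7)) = 4320 / 49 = 88.16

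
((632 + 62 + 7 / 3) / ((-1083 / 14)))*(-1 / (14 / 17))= 35513 / 3249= 10.93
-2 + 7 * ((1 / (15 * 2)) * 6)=-3 / 5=-0.60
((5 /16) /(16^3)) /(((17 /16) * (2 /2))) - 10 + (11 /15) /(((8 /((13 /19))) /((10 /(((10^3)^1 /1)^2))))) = -620155507979 /62016000000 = -10.00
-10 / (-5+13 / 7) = 35 / 11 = 3.18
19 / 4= 4.75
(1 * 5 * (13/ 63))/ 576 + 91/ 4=825617/ 36288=22.75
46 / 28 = 1.64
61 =61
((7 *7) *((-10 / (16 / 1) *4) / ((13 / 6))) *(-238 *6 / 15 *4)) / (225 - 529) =-17493 / 247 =-70.82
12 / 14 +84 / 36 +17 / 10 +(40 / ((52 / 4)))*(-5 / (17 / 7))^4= 13720338871 / 228012330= 60.17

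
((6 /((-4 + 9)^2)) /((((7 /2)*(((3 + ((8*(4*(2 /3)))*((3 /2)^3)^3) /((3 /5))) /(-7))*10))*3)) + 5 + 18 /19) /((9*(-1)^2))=154795571 /234248625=0.66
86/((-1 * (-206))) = 43/103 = 0.42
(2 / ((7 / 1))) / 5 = 2 / 35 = 0.06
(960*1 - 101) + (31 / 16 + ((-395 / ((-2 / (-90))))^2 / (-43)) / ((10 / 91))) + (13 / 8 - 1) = -46001818245 / 688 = -66863107.91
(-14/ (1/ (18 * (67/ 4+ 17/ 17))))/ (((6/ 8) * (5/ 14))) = -83496/ 5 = -16699.20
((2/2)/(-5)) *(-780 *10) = 1560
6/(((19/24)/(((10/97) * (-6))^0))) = 144/19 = 7.58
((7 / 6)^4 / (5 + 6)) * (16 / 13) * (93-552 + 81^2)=542626 / 429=1264.86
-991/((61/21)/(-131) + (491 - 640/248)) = -84513471/41651000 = -2.03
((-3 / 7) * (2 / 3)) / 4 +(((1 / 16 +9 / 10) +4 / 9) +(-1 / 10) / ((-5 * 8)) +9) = 130259 / 12600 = 10.34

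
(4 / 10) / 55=2 / 275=0.01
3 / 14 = 0.21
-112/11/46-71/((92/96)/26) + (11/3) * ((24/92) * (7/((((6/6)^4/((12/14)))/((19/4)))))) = -480503/253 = -1899.22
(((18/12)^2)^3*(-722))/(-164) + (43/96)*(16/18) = 7161979/141696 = 50.54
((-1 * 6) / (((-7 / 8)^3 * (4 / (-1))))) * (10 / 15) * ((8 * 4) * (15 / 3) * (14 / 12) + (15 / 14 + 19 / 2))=-2120704 / 7203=-294.42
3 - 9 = -6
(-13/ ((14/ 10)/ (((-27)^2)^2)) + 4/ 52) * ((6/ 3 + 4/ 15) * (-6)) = 30536599384/ 455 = 67113405.24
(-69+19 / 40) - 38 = -106.52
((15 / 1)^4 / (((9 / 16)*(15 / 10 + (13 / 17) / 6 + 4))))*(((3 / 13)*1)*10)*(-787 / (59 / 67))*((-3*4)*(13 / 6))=14521566600000 / 16933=857589712.40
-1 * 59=-59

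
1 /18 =0.06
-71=-71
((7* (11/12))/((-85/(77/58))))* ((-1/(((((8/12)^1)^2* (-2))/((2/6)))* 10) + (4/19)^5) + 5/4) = -504202391231/3906293782400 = -0.13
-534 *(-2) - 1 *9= 1059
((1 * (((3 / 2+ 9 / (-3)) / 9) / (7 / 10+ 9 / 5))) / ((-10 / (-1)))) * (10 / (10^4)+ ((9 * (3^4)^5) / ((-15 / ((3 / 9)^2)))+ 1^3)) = 232452292399 / 150000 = 1549681.95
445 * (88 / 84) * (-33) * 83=-8938270 / 7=-1276895.71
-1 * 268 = -268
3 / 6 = 1 / 2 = 0.50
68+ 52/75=5152/75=68.69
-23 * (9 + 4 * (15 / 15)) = -299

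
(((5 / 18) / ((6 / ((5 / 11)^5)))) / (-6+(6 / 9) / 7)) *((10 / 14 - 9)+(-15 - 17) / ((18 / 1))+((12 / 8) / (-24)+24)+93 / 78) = -3084828125 / 1345840075008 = -0.00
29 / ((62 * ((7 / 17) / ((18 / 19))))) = 4437 / 4123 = 1.08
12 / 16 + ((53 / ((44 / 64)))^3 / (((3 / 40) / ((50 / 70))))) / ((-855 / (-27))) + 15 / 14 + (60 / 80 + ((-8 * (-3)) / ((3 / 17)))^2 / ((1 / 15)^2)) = 761091379682 / 177023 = 4299392.62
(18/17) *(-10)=-10.59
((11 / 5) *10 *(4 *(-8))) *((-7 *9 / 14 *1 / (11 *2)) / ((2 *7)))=72 / 7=10.29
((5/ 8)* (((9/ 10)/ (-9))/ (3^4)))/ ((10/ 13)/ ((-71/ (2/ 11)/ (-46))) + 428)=-10153/ 5632939584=-0.00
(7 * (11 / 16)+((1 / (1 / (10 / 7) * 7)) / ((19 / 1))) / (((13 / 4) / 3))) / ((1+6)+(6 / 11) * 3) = 10272361 / 18396560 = 0.56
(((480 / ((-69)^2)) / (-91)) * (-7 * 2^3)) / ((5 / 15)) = 1280 / 6877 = 0.19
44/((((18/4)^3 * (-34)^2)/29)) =2552/210681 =0.01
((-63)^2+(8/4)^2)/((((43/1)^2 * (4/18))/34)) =607869/1849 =328.76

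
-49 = -49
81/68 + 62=4297/68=63.19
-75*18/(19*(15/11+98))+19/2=364873/41534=8.78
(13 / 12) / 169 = 0.01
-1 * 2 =-2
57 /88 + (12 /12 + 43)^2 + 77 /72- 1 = 191735 /99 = 1936.72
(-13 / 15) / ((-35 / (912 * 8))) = 31616 / 175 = 180.66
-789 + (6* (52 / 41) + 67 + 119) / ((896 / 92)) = -504543 / 656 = -769.12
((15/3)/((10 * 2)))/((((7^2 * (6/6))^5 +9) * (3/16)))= 2/423712887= 0.00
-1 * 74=-74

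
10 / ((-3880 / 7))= -7 / 388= -0.02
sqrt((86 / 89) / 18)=sqrt(3827) / 267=0.23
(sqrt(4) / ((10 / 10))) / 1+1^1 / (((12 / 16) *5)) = 34 / 15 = 2.27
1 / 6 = 0.17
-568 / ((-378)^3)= 71 / 6751269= 0.00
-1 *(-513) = 513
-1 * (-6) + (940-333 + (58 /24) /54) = 397253 /648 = 613.04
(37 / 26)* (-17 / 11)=-2.20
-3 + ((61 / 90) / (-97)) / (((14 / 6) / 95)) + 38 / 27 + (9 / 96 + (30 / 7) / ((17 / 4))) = -7728457 / 9973152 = -0.77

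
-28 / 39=-0.72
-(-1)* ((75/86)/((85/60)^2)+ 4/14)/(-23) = -62654/2000747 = -0.03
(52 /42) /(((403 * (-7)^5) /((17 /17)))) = -2 /10941357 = -0.00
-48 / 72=-2 / 3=-0.67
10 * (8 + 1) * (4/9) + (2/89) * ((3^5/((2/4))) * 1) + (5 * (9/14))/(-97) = 6150451/120862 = 50.89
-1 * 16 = -16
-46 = -46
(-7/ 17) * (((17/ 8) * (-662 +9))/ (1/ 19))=86849/ 8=10856.12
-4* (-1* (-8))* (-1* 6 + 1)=160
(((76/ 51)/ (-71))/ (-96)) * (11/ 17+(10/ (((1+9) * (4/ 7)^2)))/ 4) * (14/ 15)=204421/ 709136640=0.00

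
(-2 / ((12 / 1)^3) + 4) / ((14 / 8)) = 3455 / 1512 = 2.29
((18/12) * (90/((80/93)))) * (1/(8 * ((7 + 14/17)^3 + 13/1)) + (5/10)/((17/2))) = 16250831253/1752772352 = 9.27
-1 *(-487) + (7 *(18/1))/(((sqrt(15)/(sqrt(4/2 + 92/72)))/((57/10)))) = 399 *sqrt(1770)/50 + 487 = 822.73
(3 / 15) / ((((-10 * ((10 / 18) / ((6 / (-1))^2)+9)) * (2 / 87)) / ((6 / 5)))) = -42282 / 365125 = -0.12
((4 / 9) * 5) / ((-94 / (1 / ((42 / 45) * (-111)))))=25 / 109557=0.00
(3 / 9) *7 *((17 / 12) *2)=119 / 18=6.61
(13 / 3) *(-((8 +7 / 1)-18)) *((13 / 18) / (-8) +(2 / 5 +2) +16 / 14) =226213 / 5040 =44.88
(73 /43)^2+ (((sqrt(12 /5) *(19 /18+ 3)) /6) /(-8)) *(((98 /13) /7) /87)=5329 /1849 -511 *sqrt(15) /1221480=2.88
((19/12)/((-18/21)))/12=-133/864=-0.15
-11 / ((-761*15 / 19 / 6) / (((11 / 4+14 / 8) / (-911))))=-0.00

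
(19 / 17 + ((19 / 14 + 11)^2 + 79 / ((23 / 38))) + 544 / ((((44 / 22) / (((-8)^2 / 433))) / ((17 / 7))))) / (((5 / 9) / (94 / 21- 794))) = -31523266278141 / 58070929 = -542840.74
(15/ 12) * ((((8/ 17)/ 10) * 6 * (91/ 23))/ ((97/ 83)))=45318/ 37927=1.19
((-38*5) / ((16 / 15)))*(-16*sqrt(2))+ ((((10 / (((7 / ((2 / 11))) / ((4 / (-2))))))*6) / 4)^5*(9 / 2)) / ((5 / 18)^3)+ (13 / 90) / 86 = -1263586957853959 / 20950509375180+ 2850*sqrt(2) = 3970.20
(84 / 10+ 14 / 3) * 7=1372 / 15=91.47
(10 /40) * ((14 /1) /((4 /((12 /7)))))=3 /2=1.50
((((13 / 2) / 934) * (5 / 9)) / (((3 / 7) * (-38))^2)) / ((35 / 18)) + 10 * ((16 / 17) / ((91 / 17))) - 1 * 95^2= -9966910636079 / 1104582024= -9023.24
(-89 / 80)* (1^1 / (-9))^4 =-89 / 524880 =-0.00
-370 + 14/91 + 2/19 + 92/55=-5000206/13585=-368.07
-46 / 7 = -6.57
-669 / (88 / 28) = -4683 / 22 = -212.86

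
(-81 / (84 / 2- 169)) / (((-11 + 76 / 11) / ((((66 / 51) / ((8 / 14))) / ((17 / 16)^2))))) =-975744 / 3119755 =-0.31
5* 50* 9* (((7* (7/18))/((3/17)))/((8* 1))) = 104125/24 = 4338.54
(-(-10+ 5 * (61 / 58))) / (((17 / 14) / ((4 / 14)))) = 550 / 493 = 1.12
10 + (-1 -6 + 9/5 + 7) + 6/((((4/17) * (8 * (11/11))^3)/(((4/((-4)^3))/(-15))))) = 966673/81920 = 11.80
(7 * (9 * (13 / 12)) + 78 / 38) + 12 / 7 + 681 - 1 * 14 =393157 / 532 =739.02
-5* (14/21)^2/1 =-20/9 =-2.22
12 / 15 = 0.80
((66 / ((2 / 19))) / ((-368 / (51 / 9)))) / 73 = -0.13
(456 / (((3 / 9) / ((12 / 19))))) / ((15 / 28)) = 8064 / 5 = 1612.80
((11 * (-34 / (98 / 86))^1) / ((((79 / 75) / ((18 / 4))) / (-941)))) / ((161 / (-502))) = -2563935971850 / 623231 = -4113941.66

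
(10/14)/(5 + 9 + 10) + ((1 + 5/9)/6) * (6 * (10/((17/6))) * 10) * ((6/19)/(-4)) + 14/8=-138623/54264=-2.55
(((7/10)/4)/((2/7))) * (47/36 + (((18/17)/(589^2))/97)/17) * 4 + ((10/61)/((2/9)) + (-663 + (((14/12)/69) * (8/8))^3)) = -277433182237792821523613/420950495410366155120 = -659.06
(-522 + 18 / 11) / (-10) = 2862 / 55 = 52.04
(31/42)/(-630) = -31/26460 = -0.00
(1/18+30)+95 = 2251/18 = 125.06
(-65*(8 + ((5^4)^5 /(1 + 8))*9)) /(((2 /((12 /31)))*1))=-37193298339846870 /31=-1199783817414415.16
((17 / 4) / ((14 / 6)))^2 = 2601 / 784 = 3.32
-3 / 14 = -0.21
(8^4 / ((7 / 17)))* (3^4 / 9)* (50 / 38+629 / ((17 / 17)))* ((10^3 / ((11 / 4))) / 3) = 10006953984000 / 1463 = 6840023228.98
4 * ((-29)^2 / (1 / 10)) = 33640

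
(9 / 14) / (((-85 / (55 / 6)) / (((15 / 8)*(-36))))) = 4455 / 952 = 4.68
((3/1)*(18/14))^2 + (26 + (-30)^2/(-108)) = 4784/147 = 32.54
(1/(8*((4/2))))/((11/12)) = 3/44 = 0.07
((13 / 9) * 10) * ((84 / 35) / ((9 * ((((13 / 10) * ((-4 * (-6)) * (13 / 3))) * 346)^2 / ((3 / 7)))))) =0.00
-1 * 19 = -19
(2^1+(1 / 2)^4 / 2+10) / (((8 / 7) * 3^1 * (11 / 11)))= 2695 / 768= 3.51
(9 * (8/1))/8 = 9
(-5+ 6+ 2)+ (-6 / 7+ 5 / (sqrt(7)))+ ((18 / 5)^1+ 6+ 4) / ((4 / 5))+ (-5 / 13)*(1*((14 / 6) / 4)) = 5*sqrt(7) / 7+ 20659 / 1092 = 20.81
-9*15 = -135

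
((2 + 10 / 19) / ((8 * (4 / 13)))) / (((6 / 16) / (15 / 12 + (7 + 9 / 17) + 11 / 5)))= 48529 / 1615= 30.05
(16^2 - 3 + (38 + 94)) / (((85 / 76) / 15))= 87780 / 17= 5163.53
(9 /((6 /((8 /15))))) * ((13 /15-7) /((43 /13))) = -4784 /3225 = -1.48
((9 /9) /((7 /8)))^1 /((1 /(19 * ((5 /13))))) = 760 /91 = 8.35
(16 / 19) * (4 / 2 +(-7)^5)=-268880 / 19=-14151.58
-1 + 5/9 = -4/9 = -0.44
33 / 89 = 0.37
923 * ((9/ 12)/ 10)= 69.22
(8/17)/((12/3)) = 2/17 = 0.12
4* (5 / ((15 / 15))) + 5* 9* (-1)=-25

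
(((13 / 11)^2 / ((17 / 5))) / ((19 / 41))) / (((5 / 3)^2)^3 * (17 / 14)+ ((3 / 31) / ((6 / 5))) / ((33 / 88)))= 2192238594 / 64896657089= 0.03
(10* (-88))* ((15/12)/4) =-275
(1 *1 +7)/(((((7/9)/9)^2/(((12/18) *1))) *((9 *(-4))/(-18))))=17496/49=357.06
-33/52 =-0.63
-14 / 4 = -7 / 2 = -3.50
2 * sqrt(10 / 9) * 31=62 * sqrt(10) / 3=65.35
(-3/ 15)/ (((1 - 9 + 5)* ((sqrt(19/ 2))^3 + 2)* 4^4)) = -1/ 1638480 + 19* sqrt(38)/ 13107840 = 0.00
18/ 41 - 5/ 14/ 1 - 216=-123937/ 574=-215.92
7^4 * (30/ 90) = 2401/ 3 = 800.33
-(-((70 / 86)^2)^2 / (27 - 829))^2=-2251875390625 / 7517897171354073604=-0.00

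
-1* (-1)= 1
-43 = -43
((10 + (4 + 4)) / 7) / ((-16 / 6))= -27 / 28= -0.96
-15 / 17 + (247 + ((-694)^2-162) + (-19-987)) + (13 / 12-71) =98051417 / 204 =480644.20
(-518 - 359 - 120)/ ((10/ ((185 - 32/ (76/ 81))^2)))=-8195029933/ 3610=-2270091.39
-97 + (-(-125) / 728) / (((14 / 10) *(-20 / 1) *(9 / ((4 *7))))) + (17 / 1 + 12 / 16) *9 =411013 / 6552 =62.73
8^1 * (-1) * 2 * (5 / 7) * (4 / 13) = -320 / 91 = -3.52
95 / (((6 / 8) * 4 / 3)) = 95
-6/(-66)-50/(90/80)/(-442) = 4189/21879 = 0.19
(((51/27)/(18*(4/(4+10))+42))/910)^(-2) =149073210000/289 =515824256.06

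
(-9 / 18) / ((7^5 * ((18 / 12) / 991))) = -991 / 50421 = -0.02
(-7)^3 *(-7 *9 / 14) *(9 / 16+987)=1524302.72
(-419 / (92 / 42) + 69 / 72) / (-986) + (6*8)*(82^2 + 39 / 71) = 322778.56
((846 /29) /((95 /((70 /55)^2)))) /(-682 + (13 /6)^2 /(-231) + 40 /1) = -125356896 /161799637505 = -0.00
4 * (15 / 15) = 4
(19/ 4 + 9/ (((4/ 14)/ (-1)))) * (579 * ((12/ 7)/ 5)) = -185859/ 35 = -5310.26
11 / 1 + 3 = 14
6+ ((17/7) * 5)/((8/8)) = 127/7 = 18.14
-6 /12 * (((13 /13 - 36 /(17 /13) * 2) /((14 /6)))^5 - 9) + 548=79657326027673726 /23863536599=3338035.24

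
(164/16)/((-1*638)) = -41/2552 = -0.02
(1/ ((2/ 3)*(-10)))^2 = 9/ 400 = 0.02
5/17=0.29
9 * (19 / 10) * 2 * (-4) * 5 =-684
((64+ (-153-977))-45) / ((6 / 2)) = -370.33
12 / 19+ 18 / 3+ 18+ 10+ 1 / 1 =677 / 19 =35.63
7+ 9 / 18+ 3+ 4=29 / 2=14.50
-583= -583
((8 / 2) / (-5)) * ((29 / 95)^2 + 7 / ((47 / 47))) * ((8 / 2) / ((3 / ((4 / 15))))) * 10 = -8194048 / 406125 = -20.18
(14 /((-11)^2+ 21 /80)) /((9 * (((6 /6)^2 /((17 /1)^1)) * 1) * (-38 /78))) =-247520 /552957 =-0.45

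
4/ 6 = 2/ 3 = 0.67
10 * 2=20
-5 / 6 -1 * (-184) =1099 / 6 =183.17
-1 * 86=-86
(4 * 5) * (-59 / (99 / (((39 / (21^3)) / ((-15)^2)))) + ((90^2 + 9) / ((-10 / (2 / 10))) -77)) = -65786868674 / 13752585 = -4783.60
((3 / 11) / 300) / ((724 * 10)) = 1 / 7964000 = 0.00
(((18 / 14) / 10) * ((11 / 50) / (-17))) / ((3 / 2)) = -33 / 29750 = -0.00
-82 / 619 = -0.13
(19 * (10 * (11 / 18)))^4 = 1192518600625 / 6561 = 181758664.93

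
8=8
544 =544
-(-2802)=2802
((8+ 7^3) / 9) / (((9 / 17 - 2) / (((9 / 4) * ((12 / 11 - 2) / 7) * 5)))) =5967 / 154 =38.75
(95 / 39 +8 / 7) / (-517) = -0.01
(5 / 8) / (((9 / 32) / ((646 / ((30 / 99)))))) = 14212 / 3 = 4737.33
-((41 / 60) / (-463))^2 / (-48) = 1681 / 37042963200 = 0.00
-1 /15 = -0.07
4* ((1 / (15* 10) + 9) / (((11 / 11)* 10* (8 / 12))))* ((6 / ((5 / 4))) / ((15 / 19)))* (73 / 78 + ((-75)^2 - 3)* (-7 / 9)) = -143638.99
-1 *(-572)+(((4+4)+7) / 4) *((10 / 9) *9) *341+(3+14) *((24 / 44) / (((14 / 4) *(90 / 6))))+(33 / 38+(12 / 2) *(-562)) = 73066207 / 7315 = 9988.55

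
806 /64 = 403 /32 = 12.59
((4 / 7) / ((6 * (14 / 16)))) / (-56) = -2 / 1029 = -0.00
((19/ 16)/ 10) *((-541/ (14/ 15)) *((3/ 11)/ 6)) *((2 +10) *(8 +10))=-832599/ 1232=-675.81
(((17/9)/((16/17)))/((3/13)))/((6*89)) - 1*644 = -148559315/230688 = -643.98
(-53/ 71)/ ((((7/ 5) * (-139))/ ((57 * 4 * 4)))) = 241680/ 69083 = 3.50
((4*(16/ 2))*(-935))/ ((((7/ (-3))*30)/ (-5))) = -14960/ 7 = -2137.14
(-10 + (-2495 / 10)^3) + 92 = -124250843 / 8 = -15531355.38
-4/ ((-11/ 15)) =60/ 11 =5.45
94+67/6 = 631/6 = 105.17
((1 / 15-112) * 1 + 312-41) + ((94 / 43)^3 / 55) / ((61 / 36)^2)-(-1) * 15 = 8500209265979 / 48814515255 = 174.13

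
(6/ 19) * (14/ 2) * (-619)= -25998/ 19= -1368.32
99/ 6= 33/ 2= 16.50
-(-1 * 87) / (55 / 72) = 6264 / 55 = 113.89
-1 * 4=-4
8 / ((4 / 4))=8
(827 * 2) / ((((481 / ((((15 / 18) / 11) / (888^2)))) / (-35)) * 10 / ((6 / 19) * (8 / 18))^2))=-28945 / 1270821872034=-0.00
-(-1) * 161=161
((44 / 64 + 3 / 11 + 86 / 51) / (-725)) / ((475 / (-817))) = 204293 / 32538000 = 0.01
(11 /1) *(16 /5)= 176 /5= 35.20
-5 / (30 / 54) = -9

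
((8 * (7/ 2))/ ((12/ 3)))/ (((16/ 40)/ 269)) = 9415/ 2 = 4707.50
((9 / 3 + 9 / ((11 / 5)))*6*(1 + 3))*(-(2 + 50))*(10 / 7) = -973440 / 77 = -12642.08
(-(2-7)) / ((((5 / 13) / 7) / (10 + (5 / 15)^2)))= 8281 / 9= 920.11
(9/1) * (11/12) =33/4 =8.25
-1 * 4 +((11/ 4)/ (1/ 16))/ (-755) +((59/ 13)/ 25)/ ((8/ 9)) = -1513099/ 392600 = -3.85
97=97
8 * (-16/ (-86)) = 1.49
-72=-72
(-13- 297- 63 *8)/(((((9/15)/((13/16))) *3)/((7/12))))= -185185/864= -214.33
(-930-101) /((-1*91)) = 1031 /91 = 11.33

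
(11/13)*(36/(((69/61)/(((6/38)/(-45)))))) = -2684/28405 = -0.09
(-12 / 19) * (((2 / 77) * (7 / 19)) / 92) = -6 / 91333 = -0.00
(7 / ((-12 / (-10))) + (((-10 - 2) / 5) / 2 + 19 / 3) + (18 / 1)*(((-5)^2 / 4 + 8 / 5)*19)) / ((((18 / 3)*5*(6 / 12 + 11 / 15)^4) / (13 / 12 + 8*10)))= 5901488250 / 1874161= 3148.87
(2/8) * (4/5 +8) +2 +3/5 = 24/5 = 4.80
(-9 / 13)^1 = -9 / 13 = -0.69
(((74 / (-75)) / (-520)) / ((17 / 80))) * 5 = 148 / 3315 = 0.04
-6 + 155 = 149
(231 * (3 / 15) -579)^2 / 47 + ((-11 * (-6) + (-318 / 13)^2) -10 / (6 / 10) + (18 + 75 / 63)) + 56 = 28201392229 / 4170075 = 6762.80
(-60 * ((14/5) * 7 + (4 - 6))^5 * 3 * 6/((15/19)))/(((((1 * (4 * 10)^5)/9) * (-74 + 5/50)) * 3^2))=440635536/1443359375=0.31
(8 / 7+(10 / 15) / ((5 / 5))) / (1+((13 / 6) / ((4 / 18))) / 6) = 304 / 441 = 0.69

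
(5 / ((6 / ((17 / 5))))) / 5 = 17 / 30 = 0.57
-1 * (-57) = 57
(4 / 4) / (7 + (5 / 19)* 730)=19 / 3783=0.01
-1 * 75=-75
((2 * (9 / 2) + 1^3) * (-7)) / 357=-10 / 51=-0.20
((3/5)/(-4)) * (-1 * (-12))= -9/5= -1.80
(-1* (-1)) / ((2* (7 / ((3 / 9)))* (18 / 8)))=2 / 189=0.01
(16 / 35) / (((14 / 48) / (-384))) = -601.86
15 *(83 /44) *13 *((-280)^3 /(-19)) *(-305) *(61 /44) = -413139281100000 /2299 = -179703906524.58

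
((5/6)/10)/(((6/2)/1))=1/36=0.03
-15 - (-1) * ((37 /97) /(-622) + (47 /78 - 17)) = -36940213 /1176513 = -31.40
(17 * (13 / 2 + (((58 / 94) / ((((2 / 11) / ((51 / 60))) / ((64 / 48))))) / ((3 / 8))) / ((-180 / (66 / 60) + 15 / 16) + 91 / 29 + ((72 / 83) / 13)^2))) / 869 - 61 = -212158627701534489857 / 3485203531124435010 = -60.87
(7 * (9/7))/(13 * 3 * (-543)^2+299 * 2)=9/11499709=0.00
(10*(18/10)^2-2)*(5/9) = 152/9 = 16.89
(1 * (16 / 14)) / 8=1 / 7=0.14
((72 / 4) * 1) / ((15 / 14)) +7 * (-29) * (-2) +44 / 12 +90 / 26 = 83836 / 195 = 429.93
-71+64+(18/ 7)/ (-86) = -2116/ 301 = -7.03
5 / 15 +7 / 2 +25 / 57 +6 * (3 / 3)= 1171 / 114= 10.27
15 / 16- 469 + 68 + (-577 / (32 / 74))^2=455677385 / 256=1779989.79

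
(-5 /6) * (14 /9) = -35 /27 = -1.30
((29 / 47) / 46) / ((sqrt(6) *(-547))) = -29 *sqrt(6) / 7095684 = -0.00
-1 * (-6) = 6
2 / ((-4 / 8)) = -4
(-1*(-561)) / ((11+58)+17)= 561 / 86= 6.52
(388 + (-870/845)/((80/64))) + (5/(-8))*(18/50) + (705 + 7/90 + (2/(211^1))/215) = 602801534059/552001320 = 1092.03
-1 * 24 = -24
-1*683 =-683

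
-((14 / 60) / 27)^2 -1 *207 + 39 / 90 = -135528439 / 656100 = -206.57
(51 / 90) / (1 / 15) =17 / 2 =8.50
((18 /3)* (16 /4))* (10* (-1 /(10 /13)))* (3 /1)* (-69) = 64584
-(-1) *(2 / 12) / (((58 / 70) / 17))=595 / 174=3.42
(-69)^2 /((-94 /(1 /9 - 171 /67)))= 389344 /3149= 123.64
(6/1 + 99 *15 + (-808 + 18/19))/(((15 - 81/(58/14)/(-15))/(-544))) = -256261400/11229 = -22821.39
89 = 89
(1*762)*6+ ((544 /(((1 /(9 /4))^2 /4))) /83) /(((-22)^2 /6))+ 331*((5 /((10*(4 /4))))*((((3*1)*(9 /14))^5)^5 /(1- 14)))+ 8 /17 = -172082344.35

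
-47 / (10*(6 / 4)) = -47 / 15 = -3.13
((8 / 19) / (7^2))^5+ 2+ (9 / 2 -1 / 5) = 44064510939467693 / 6994366815736510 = 6.30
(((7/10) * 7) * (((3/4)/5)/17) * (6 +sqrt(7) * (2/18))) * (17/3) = 49 * sqrt(7)/1800 +147/100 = 1.54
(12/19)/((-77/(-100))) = 1200/1463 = 0.82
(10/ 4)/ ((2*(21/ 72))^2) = 360/ 49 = 7.35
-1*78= -78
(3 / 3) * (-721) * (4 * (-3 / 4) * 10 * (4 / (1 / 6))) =519120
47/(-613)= -47/613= -0.08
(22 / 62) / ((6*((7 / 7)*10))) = 11 / 1860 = 0.01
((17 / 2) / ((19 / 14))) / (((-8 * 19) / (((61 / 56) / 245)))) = -0.00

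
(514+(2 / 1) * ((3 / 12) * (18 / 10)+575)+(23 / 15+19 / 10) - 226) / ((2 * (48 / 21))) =30289 / 96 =315.51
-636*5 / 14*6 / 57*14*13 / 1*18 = -78328.42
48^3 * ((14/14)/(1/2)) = 221184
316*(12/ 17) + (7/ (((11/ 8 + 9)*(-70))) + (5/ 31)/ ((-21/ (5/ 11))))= 11268459157/ 50520855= 223.05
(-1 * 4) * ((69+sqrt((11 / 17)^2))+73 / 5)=-28644 / 85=-336.99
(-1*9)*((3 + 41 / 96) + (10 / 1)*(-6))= 16293 / 32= 509.16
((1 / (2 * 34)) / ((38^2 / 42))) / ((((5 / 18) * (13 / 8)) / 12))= 4536 / 398905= 0.01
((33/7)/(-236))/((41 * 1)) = -33/67732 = -0.00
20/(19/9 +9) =9/5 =1.80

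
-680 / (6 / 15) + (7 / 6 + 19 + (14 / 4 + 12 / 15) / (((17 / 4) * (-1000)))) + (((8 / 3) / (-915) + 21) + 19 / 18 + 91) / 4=-77070569339 / 46665000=-1651.57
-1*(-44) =44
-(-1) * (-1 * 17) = -17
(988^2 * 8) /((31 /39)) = 304556928 /31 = 9824417.03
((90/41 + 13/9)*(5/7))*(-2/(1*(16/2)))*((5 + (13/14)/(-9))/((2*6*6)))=-0.04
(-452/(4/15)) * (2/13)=-260.77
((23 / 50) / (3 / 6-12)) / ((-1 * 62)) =1 / 1550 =0.00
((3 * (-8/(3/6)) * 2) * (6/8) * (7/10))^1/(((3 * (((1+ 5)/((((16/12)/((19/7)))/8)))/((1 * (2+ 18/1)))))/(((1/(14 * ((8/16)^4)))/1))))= -224/57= -3.93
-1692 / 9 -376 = -564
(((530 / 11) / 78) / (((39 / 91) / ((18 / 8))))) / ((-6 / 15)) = -9275 / 1144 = -8.11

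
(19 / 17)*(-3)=-57 / 17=-3.35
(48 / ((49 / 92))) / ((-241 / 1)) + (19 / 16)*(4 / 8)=83059 / 377888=0.22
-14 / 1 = -14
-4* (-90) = 360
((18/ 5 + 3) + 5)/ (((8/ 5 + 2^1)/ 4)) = 116/ 9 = 12.89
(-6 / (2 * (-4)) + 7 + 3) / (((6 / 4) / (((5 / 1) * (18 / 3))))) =215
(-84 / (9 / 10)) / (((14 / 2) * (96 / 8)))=-10 / 9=-1.11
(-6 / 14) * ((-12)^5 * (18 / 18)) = 746496 / 7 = 106642.29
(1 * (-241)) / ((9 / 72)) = -1928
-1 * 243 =-243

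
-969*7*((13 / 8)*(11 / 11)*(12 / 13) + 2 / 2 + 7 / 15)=-20122.90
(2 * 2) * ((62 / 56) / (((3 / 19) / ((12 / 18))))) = 1178 / 63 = 18.70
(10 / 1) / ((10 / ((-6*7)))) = -42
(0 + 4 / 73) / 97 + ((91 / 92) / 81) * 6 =649339 / 8794602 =0.07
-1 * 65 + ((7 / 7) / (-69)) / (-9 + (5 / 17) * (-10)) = -65.00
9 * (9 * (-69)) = -5589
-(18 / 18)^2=-1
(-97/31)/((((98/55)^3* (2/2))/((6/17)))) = -48415125/248004092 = -0.20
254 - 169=85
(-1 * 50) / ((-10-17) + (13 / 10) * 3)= 500 / 231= 2.16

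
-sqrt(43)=-6.56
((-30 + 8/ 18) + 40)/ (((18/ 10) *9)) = 470/ 729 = 0.64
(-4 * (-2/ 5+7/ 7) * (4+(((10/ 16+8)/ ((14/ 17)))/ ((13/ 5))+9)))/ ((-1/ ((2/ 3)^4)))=8.07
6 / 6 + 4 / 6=5 / 3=1.67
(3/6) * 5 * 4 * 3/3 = 10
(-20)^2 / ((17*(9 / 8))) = 3200 / 153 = 20.92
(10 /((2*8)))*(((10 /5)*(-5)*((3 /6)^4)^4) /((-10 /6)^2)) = -0.00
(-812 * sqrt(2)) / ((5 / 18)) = -14616 * sqrt(2) / 5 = -4134.03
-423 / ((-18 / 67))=3149 / 2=1574.50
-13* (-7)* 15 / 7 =195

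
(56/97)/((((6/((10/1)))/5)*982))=700/142881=0.00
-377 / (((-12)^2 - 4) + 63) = -13 / 7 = -1.86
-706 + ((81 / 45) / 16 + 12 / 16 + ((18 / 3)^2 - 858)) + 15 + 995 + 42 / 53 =-516.35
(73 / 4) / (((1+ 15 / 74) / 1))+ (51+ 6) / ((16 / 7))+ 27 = 95567 / 1424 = 67.11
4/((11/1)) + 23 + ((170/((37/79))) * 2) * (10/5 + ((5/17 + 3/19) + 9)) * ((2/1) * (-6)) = -99739.14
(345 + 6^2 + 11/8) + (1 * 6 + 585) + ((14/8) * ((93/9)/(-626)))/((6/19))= 43867835/45072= 973.28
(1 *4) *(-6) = -24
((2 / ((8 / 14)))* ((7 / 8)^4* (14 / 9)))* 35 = 4117715 / 36864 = 111.70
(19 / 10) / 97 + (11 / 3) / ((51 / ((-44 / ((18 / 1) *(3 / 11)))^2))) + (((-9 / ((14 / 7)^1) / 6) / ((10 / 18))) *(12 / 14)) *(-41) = 4031917415 / 75733623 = 53.24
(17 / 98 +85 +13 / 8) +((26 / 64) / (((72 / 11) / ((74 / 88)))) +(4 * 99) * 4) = 754529425 / 451584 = 1670.85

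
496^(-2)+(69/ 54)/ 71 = 2829823/ 157204224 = 0.02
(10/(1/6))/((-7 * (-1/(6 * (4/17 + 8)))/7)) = 50400/17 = 2964.71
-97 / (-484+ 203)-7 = -1870 / 281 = -6.65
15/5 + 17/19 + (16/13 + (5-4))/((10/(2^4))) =9218/1235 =7.46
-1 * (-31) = 31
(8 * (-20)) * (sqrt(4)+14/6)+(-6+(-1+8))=-2077/3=-692.33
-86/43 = -2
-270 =-270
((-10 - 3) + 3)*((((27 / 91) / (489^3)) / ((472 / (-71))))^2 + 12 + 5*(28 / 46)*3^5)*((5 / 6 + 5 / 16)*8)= -68893.48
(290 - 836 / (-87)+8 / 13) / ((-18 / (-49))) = 8319073 / 10179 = 817.28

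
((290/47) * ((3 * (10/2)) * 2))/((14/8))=34800/329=105.78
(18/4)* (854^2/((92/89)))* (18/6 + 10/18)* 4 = 1038545984/23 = 45154173.22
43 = 43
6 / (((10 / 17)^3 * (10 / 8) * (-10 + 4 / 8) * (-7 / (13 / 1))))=383214 / 83125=4.61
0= 0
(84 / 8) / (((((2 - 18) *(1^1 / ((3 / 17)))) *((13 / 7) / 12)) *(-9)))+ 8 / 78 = 985 / 5304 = 0.19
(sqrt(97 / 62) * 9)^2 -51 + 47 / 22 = 26551 / 341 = 77.86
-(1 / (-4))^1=1 / 4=0.25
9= 9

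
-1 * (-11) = 11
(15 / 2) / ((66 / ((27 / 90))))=3 / 88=0.03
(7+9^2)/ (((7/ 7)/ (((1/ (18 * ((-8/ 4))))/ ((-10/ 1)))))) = 11/ 45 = 0.24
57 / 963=19 / 321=0.06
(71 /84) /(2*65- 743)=-71 /51492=-0.00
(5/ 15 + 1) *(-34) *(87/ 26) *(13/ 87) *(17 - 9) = -544/ 3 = -181.33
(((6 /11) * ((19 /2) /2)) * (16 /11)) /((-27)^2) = 0.01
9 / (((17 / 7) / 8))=504 / 17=29.65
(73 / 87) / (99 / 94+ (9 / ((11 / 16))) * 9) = 75482 / 10693431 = 0.01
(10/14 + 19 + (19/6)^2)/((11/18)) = 7495/154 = 48.67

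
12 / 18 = 2 / 3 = 0.67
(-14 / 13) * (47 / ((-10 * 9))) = 329 / 585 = 0.56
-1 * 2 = -2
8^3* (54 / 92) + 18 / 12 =13893 / 46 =302.02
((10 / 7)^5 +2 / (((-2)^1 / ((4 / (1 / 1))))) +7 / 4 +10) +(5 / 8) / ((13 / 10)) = 3098349 / 218491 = 14.18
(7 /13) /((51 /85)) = 35 /39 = 0.90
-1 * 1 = -1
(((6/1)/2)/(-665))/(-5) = 3/3325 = 0.00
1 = 1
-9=-9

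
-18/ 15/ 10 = -3/ 25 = -0.12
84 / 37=2.27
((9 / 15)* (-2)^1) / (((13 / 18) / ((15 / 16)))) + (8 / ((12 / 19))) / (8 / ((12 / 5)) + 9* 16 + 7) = -35527 / 24076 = -1.48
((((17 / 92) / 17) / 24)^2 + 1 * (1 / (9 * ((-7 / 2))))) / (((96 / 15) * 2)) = -5416925 / 2184118272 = -0.00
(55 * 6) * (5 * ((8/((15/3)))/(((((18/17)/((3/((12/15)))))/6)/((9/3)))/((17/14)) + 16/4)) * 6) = 17166600/4349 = 3947.25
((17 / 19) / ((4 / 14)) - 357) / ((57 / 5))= -67235 / 2166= -31.04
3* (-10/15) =-2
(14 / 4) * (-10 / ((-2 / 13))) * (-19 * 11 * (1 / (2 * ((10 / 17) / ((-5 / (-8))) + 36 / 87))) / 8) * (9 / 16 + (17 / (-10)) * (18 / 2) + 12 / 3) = 23549.48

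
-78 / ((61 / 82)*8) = -1599 / 122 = -13.11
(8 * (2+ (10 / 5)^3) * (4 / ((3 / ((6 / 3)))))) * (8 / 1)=5120 / 3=1706.67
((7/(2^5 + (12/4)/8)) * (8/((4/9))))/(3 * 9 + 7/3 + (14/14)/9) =1296/9805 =0.13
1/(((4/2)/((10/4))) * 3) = 5/12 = 0.42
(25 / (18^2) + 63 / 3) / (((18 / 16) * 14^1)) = 6829 / 5103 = 1.34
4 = 4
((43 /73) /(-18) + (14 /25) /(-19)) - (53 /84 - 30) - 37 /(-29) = 7749808949 /253404900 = 30.58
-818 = -818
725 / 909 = 0.80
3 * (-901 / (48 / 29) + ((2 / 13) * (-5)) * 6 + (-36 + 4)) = -362525 / 208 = -1742.91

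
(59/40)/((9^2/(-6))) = -59/540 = -0.11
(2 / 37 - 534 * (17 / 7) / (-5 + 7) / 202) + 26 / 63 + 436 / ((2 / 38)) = 3899329097 / 470862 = 8281.26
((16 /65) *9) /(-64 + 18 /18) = -16 /455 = -0.04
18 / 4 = 9 / 2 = 4.50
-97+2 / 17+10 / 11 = -17947 / 187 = -95.97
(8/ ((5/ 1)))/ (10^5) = 1/ 62500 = 0.00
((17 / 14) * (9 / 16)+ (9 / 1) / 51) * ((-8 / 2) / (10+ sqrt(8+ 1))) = -3273 / 12376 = -0.26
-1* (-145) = 145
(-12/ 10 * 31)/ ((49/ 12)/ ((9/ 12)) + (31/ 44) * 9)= -73656/ 23335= -3.16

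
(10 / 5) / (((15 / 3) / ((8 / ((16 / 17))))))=17 / 5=3.40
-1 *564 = -564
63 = 63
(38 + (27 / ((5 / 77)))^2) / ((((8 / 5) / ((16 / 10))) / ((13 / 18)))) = 56201483 / 450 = 124892.18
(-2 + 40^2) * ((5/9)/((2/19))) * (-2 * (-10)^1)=1518100/9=168677.78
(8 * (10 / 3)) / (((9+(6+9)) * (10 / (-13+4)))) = -1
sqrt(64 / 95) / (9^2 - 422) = -8 *sqrt(95) / 32395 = -0.00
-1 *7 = -7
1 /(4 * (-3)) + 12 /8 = 17 /12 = 1.42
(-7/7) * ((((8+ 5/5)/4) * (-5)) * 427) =19215/4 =4803.75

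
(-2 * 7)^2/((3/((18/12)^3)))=441/2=220.50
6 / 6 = 1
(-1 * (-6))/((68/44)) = 66/17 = 3.88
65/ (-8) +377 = 2951/ 8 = 368.88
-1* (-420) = 420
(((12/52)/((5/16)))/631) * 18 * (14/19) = 12096/779285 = 0.02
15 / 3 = 5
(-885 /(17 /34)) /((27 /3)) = -590 /3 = -196.67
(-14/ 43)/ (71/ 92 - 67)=1288/ 261999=0.00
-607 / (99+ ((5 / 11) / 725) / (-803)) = -777436495 / 126797714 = -6.13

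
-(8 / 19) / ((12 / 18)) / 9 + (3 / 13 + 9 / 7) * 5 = 38966 / 5187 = 7.51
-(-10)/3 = 10/3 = 3.33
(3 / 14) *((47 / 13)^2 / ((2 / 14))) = 19.61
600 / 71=8.45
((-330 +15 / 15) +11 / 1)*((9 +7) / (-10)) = 2544 / 5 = 508.80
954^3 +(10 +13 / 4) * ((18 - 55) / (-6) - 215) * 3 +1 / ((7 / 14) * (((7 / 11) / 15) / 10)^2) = 340394566247 / 392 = 868353485.32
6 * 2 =12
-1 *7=-7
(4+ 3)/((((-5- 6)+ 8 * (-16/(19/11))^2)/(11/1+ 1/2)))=58121/487674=0.12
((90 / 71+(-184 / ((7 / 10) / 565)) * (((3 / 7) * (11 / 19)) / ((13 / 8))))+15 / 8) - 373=-158432685337 / 6874504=-23046.42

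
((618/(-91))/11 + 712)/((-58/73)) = -25991431/29029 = -895.36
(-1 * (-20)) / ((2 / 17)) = 170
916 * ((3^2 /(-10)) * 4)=-16488 /5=-3297.60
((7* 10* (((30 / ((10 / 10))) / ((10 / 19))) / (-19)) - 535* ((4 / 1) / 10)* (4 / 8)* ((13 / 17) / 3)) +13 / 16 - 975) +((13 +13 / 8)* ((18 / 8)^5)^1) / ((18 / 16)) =-24117905 / 52224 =-461.82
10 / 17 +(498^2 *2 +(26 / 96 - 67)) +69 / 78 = 5260960625 / 10608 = 495942.74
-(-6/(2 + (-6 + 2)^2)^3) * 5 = 5/972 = 0.01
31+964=995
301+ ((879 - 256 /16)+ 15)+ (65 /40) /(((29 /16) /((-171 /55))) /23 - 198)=14691816423 /12461339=1178.99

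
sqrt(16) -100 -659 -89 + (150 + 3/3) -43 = -736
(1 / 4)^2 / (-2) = -1 / 32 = -0.03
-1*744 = -744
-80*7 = -560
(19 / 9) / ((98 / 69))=437 / 294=1.49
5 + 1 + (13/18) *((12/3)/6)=175/27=6.48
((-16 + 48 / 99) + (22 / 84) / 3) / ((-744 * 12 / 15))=106915 / 4124736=0.03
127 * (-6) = -762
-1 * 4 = -4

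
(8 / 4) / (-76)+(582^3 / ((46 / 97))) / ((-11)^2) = 363324166441 / 105754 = 3435559.57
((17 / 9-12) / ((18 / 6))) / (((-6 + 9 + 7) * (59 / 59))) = -91 / 270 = -0.34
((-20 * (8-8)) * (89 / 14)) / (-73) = 0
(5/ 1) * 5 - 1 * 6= 19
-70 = -70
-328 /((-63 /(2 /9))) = 656 /567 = 1.16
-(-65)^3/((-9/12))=-1098500/3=-366166.67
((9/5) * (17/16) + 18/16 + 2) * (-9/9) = -403/80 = -5.04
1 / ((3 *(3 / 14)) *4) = 7 / 18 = 0.39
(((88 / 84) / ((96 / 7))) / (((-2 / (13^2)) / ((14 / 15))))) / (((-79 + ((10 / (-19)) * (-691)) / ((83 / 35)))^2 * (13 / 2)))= -0.00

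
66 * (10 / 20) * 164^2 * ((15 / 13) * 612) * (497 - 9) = 3976162629120 / 13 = 305858663778.46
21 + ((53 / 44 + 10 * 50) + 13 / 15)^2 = 109813236289 / 435600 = 252096.50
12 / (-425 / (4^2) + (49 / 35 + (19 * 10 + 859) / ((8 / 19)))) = 960 / 197297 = 0.00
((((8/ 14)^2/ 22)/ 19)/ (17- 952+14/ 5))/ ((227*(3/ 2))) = -0.00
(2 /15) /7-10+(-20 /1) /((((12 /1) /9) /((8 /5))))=-3568 /105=-33.98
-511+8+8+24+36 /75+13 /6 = -70253 /150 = -468.35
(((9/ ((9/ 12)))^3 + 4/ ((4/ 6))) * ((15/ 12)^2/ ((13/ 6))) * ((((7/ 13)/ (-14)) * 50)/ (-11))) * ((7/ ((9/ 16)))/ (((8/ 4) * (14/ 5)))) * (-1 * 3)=-1457.44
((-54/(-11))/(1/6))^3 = 34012224/1331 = 25553.89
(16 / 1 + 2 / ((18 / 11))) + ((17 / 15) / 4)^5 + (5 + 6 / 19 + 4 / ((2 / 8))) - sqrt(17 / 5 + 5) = 35.64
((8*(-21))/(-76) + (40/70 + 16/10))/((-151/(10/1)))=-5828/20083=-0.29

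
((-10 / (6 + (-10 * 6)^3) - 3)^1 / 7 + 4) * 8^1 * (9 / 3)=21599440 / 251993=85.71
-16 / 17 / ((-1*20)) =0.05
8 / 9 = 0.89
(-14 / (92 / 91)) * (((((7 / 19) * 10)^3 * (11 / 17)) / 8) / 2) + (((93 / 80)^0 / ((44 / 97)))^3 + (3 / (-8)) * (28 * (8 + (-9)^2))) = -217438885389475 / 228452328896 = -951.79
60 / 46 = 30 / 23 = 1.30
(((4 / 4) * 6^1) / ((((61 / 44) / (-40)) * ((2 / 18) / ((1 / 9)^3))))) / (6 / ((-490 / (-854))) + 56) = -61600 / 1915461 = -0.03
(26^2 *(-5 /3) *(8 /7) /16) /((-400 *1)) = 169 /840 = 0.20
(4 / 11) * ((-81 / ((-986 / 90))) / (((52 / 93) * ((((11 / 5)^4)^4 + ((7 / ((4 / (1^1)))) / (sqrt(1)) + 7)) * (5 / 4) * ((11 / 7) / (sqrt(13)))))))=386213378906250000 * sqrt(13) / 47512727268920599139597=0.00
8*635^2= 3225800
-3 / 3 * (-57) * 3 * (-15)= -2565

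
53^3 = 148877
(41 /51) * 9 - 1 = 106 /17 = 6.24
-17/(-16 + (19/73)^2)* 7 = 90593/12129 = 7.47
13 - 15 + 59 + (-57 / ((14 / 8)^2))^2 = 968601 / 2401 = 403.42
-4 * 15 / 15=-4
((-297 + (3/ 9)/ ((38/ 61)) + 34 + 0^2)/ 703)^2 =895266241/ 6422740164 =0.14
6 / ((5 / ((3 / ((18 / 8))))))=8 / 5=1.60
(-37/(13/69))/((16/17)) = -43401/208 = -208.66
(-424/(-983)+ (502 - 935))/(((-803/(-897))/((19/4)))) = -2295.23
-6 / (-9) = 2 / 3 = 0.67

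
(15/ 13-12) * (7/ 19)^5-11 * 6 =-2126862729/ 32189287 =-66.07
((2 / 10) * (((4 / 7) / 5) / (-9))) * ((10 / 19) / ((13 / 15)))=-8 / 5187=-0.00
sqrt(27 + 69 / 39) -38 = -38 + sqrt(4862) / 13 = -32.64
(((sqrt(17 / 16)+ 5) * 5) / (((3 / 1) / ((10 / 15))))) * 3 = 5 * sqrt(17) / 6+ 50 / 3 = 20.10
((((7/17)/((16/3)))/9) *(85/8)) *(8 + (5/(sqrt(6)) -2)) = 175 *sqrt(6)/2304 + 35/64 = 0.73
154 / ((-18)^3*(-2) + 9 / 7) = 0.01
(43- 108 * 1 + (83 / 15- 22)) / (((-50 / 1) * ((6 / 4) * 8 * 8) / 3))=611 / 12000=0.05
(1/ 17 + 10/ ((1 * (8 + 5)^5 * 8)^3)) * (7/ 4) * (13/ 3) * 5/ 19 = 458625601406253185695/ 3906885342968433705984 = 0.12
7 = 7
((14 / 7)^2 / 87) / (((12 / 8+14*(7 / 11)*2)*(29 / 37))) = 3256 / 1072275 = 0.00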